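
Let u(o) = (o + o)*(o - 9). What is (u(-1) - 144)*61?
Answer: -7564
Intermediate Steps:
u(o) = 2*o*(-9 + o) (u(o) = (2*o)*(-9 + o) = 2*o*(-9 + o))
(u(-1) - 144)*61 = (2*(-1)*(-9 - 1) - 144)*61 = (2*(-1)*(-10) - 144)*61 = (20 - 144)*61 = -124*61 = -7564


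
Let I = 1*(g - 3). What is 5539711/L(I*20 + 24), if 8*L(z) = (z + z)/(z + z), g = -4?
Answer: 44317688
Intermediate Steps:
I = -7 (I = 1*(-4 - 3) = 1*(-7) = -7)
L(z) = ⅛ (L(z) = ((z + z)/(z + z))/8 = ((2*z)/((2*z)))/8 = ((2*z)*(1/(2*z)))/8 = (⅛)*1 = ⅛)
5539711/L(I*20 + 24) = 5539711/(⅛) = 5539711*8 = 44317688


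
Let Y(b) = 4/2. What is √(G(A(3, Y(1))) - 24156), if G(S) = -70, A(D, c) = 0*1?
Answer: I*√24226 ≈ 155.65*I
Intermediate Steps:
Y(b) = 2 (Y(b) = 4*(½) = 2)
A(D, c) = 0
√(G(A(3, Y(1))) - 24156) = √(-70 - 24156) = √(-24226) = I*√24226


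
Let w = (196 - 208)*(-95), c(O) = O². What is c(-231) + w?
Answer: 54501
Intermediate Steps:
w = 1140 (w = -12*(-95) = 1140)
c(-231) + w = (-231)² + 1140 = 53361 + 1140 = 54501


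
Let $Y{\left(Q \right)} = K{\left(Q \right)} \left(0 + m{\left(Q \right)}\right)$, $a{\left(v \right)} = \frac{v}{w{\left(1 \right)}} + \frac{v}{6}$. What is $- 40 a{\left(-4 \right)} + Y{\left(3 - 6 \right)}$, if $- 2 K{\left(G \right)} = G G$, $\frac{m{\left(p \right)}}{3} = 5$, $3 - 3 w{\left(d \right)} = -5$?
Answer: $\frac{115}{6} \approx 19.167$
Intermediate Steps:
$w{\left(d \right)} = \frac{8}{3}$ ($w{\left(d \right)} = 1 - - \frac{5}{3} = 1 + \frac{5}{3} = \frac{8}{3}$)
$m{\left(p \right)} = 15$ ($m{\left(p \right)} = 3 \cdot 5 = 15$)
$K{\left(G \right)} = - \frac{G^{2}}{2}$ ($K{\left(G \right)} = - \frac{G G}{2} = - \frac{G^{2}}{2}$)
$a{\left(v \right)} = \frac{13 v}{24}$ ($a{\left(v \right)} = \frac{v}{\frac{8}{3}} + \frac{v}{6} = v \frac{3}{8} + v \frac{1}{6} = \frac{3 v}{8} + \frac{v}{6} = \frac{13 v}{24}$)
$Y{\left(Q \right)} = - \frac{15 Q^{2}}{2}$ ($Y{\left(Q \right)} = - \frac{Q^{2}}{2} \left(0 + 15\right) = - \frac{Q^{2}}{2} \cdot 15 = - \frac{15 Q^{2}}{2}$)
$- 40 a{\left(-4 \right)} + Y{\left(3 - 6 \right)} = - 40 \cdot \frac{13}{24} \left(-4\right) - \frac{15 \left(3 - 6\right)^{2}}{2} = \left(-40\right) \left(- \frac{13}{6}\right) - \frac{15 \left(3 - 6\right)^{2}}{2} = \frac{260}{3} - \frac{15 \left(-3\right)^{2}}{2} = \frac{260}{3} - \frac{135}{2} = \frac{115}{6}$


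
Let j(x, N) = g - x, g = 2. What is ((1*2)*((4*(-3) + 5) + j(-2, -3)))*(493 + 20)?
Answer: -3078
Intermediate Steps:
j(x, N) = 2 - x
((1*2)*((4*(-3) + 5) + j(-2, -3)))*(493 + 20) = ((1*2)*((4*(-3) + 5) + (2 - 1*(-2))))*(493 + 20) = (2*((-12 + 5) + (2 + 2)))*513 = (2*(-7 + 4))*513 = (2*(-3))*513 = -6*513 = -3078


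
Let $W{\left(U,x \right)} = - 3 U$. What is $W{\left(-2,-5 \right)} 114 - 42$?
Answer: $642$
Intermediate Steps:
$W{\left(-2,-5 \right)} 114 - 42 = \left(-3\right) \left(-2\right) 114 - 42 = 6 \cdot 114 - 42 = 684 - 42 = 642$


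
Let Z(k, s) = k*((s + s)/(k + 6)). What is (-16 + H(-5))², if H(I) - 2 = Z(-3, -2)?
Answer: 100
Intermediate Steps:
Z(k, s) = 2*k*s/(6 + k) (Z(k, s) = k*((2*s)/(6 + k)) = k*(2*s/(6 + k)) = 2*k*s/(6 + k))
H(I) = 6 (H(I) = 2 + 2*(-3)*(-2)/(6 - 3) = 2 + 2*(-3)*(-2)/3 = 2 + 2*(-3)*(-2)*(⅓) = 2 + 4 = 6)
(-16 + H(-5))² = (-16 + 6)² = (-10)² = 100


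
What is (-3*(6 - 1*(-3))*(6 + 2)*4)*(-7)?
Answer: 6048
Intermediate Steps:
(-3*(6 - 1*(-3))*(6 + 2)*4)*(-7) = (-3*(6 + 3)*8*4)*(-7) = (-27*8*4)*(-7) = (-3*72*4)*(-7) = -216*4*(-7) = -864*(-7) = 6048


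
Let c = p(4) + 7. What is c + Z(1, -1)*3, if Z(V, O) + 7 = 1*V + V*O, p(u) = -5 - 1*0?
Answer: -19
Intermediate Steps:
p(u) = -5 (p(u) = -5 + 0 = -5)
Z(V, O) = -7 + V + O*V (Z(V, O) = -7 + (1*V + V*O) = -7 + (V + O*V) = -7 + V + O*V)
c = 2 (c = -5 + 7 = 2)
c + Z(1, -1)*3 = 2 + (-7 + 1 - 1*1)*3 = 2 + (-7 + 1 - 1)*3 = 2 - 7*3 = 2 - 21 = -19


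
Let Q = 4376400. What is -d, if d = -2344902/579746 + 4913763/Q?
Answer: 1235582444767/422866732400 ≈ 2.9219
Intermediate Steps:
d = -1235582444767/422866732400 (d = -2344902/579746 + 4913763/4376400 = -2344902*1/579746 + 4913763*(1/4376400) = -1172451/289873 + 1637921/1458800 = -1235582444767/422866732400 ≈ -2.9219)
-d = -1*(-1235582444767/422866732400) = 1235582444767/422866732400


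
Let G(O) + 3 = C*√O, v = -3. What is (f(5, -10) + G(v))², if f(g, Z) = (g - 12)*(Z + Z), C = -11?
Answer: 18406 - 3014*I*√3 ≈ 18406.0 - 5220.4*I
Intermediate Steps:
f(g, Z) = 2*Z*(-12 + g) (f(g, Z) = (-12 + g)*(2*Z) = 2*Z*(-12 + g))
G(O) = -3 - 11*√O
(f(5, -10) + G(v))² = (2*(-10)*(-12 + 5) + (-3 - 11*I*√3))² = (2*(-10)*(-7) + (-3 - 11*I*√3))² = (140 + (-3 - 11*I*√3))² = (137 - 11*I*√3)²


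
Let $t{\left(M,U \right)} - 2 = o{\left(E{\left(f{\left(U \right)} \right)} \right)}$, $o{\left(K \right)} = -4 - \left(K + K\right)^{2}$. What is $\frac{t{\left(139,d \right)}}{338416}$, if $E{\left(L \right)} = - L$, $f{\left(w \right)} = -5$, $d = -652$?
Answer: $- \frac{51}{169208} \approx -0.0003014$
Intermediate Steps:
$o{\left(K \right)} = -4 - 4 K^{2}$ ($o{\left(K \right)} = -4 - \left(2 K\right)^{2} = -4 - 4 K^{2}$)
$t{\left(M,U \right)} = -102$ ($t{\left(M,U \right)} = 2 - \left(4 + 4 \left(\left(-1\right) \left(-5\right)\right)^{2}\right) = 2 - \left(4 + 4 \cdot 5^{2}\right) = 2 - 104 = -102$)
$\frac{t{\left(139,d \right)}}{338416} = - \frac{102}{338416} = \left(-102\right) \frac{1}{338416} = - \frac{51}{169208}$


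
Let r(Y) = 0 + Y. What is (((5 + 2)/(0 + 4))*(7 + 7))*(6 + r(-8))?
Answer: -49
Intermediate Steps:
r(Y) = Y
(((5 + 2)/(0 + 4))*(7 + 7))*(6 + r(-8)) = (((5 + 2)/(0 + 4))*(7 + 7))*(6 - 8) = ((7/4)*14)*(-2) = (49/2)*(-2) = -49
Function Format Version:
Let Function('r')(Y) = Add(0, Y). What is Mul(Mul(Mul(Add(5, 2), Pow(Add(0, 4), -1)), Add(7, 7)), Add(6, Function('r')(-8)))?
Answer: -49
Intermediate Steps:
Function('r')(Y) = Y
Mul(Mul(Mul(Add(5, 2), Pow(Add(0, 4), -1)), Add(7, 7)), Add(6, Function('r')(-8))) = Mul(Mul(Mul(Add(5, 2), Pow(Add(0, 4), -1)), Add(7, 7)), Add(6, -8)) = Mul(Mul(Mul(7, Pow(4, -1)), 14), -2) = Mul(Mul(Mul(7, Rational(1, 4)), 14), -2) = Mul(Mul(Rational(7, 4), 14), -2) = Mul(Rational(49, 2), -2) = -49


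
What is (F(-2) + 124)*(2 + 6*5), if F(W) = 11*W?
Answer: 3264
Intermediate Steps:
(F(-2) + 124)*(2 + 6*5) = (11*(-2) + 124)*(2 + 6*5) = (-22 + 124)*(2 + 30) = 102*32 = 3264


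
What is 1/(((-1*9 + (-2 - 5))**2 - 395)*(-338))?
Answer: 1/46982 ≈ 2.1285e-5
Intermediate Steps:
1/(((-1*9 + (-2 - 5))**2 - 395)*(-338)) = 1/(((-9 - 7)**2 - 395)*(-338)) = 1/(((-16)**2 - 395)*(-338)) = 1/((256 - 395)*(-338)) = 1/(-139*(-338)) = 1/46982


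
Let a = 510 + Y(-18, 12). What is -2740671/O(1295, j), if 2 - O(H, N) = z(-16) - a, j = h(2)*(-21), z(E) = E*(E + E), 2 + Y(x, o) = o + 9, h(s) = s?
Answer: -2740671/19 ≈ -1.4425e+5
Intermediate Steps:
Y(x, o) = 7 + o (Y(x, o) = -2 + (o + 9) = -2 + (9 + o) = 7 + o)
z(E) = 2*E**2 (z(E) = E*(2*E) = 2*E**2)
j = -42 (j = 2*(-21) = -42)
a = 529 (a = 510 + (7 + 12) = 510 + 19 = 529)
O(H, N) = 19 (O(H, N) = 2 - (2*(-16)**2 - 1*529) = 2 - (2*256 - 529) = 2 - (512 - 529) = 2 - 1*(-17) = 2 + 17 = 19)
-2740671/O(1295, j) = -2740671/19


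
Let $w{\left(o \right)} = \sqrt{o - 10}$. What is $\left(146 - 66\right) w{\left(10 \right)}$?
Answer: $0$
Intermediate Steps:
$w{\left(o \right)} = \sqrt{-10 + o}$
$\left(146 - 66\right) w{\left(10 \right)} = \left(146 - 66\right) \sqrt{-10 + 10} = 80 \sqrt{0} = 80 \cdot 0 = 0$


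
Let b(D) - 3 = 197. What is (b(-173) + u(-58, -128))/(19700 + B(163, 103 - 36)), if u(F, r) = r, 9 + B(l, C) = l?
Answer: 4/1103 ≈ 0.0036265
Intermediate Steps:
B(l, C) = -9 + l
b(D) = 200 (b(D) = 3 + 197 = 200)
(b(-173) + u(-58, -128))/(19700 + B(163, 103 - 36)) = (200 - 128)/(19700 + (-9 + 163)) = 72/(19700 + 154) = 72/19854 = 72*(1/19854) = 4/1103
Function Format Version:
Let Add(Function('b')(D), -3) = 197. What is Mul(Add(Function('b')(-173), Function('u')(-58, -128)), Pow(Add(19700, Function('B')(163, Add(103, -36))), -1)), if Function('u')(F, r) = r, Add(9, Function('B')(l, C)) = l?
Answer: Rational(4, 1103) ≈ 0.0036265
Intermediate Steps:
Function('B')(l, C) = Add(-9, l)
Function('b')(D) = 200 (Function('b')(D) = Add(3, 197) = 200)
Mul(Add(Function('b')(-173), Function('u')(-58, -128)), Pow(Add(19700, Function('B')(163, Add(103, -36))), -1)) = Mul(Add(200, -128), Pow(Add(19700, Add(-9, 163)), -1)) = Mul(72, Pow(Add(19700, 154), -1)) = Mul(72, Pow(19854, -1)) = Mul(72, Rational(1, 19854)) = Rational(4, 1103)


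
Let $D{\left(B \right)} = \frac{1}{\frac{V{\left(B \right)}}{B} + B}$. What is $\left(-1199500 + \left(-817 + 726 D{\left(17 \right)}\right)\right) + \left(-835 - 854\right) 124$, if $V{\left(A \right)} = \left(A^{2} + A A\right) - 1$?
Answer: $- \frac{610416878}{433} \approx -1.4097 \cdot 10^{6}$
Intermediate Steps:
$V{\left(A \right)} = -1 + 2 A^{2}$ ($V{\left(A \right)} = \left(A^{2} + A^{2}\right) - 1 = 2 A^{2} - 1 = -1 + 2 A^{2}$)
$D{\left(B \right)} = \frac{1}{B + \frac{-1 + 2 B^{2}}{B}}$ ($D{\left(B \right)} = \frac{1}{\frac{-1 + 2 B^{2}}{B} + B} = \frac{1}{B + \frac{-1 + 2 B^{2}}{B}}$)
$\left(-1199500 + \left(-817 + 726 D{\left(17 \right)}\right)\right) + \left(-835 - 854\right) 124 = \left(-1199500 - \left(817 - 726 \frac{17}{-1 + 3 \cdot 17^{2}}\right)\right) + \left(-835 - 854\right) 124 = \left(-1199500 - \left(817 - 726 \frac{17}{-1 + 3 \cdot 289}\right)\right) - 209436 = \left(-1199500 - \left(817 - 726 \frac{17}{-1 + 867}\right)\right) - 209436 = \left(-1199500 - \left(817 - 726 \cdot \frac{17}{866}\right)\right) - 209436 = \left(-1199500 - \left(817 - 726 \cdot 17 \cdot \frac{1}{866}\right)\right) - 209436 = \left(-1199500 + \left(-817 + 726 \cdot \frac{17}{866}\right)\right) - 209436 = \left(-1199500 + \left(-817 + \frac{6171}{433}\right)\right) - 209436 = \left(-1199500 - \frac{347590}{433}\right) - 209436 = - \frac{519731090}{433} - 209436 = - \frac{610416878}{433}$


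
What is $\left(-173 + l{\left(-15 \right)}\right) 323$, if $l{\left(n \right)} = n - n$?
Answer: $-55879$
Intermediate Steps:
$l{\left(n \right)} = 0$
$\left(-173 + l{\left(-15 \right)}\right) 323 = \left(-173 + 0\right) 323 = \left(-173\right) 323 = -55879$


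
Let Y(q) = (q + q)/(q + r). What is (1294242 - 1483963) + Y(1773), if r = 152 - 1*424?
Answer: -284767675/1501 ≈ -1.8972e+5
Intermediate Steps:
r = -272 (r = 152 - 424 = -272)
Y(q) = 2*q/(-272 + q) (Y(q) = (q + q)/(q - 272) = (2*q)/(-272 + q) = 2*q/(-272 + q))
(1294242 - 1483963) + Y(1773) = (1294242 - 1483963) + 2*1773/(-272 + 1773) = -189721 + 2*1773/1501 = -189721 + 2*1773*(1/1501) = -189721 + 3546/1501 = -284767675/1501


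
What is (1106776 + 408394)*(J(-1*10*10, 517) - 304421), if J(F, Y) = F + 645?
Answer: -460423798920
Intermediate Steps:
J(F, Y) = 645 + F
(1106776 + 408394)*(J(-1*10*10, 517) - 304421) = (1106776 + 408394)*((645 - 1*10*10) - 304421) = 1515170*((645 - 10*10) - 304421) = 1515170*((645 - 100) - 304421) = 1515170*(545 - 304421) = 1515170*(-303876) = -460423798920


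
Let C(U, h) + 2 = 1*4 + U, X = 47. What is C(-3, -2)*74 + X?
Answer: -27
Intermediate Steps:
C(U, h) = 2 + U (C(U, h) = -2 + (1*4 + U) = -2 + (4 + U) = 2 + U)
C(-3, -2)*74 + X = (2 - 3)*74 + 47 = -1*74 + 47 = -74 + 47 = -27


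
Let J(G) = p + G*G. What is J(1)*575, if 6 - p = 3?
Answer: 2300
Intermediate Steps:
p = 3 (p = 6 - 1*3 = 6 - 3 = 3)
J(G) = 3 + G**2 (J(G) = 3 + G*G = 3 + G**2)
J(1)*575 = (3 + 1**2)*575 = (3 + 1)*575 = 4*575 = 2300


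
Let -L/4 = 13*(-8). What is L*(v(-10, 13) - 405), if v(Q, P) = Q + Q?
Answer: -176800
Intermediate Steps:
v(Q, P) = 2*Q
L = 416 (L = -52*(-8) = -4*(-104) = 416)
L*(v(-10, 13) - 405) = 416*(2*(-10) - 405) = 416*(-20 - 405) = 416*(-425) = -176800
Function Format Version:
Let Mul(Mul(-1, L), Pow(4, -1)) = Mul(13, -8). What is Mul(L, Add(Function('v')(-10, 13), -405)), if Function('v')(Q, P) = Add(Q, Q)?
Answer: -176800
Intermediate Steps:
Function('v')(Q, P) = Mul(2, Q)
L = 416 (L = Mul(-4, Mul(13, -8)) = Mul(-4, -104) = 416)
Mul(L, Add(Function('v')(-10, 13), -405)) = Mul(416, Add(Mul(2, -10), -405)) = Mul(416, Add(-20, -405)) = Mul(416, -425) = -176800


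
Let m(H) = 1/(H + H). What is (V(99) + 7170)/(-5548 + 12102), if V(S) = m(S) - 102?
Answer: 1399465/1297692 ≈ 1.0784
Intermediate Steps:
m(H) = 1/(2*H)
V(S) = -102 + 1/(2*S) (V(S) = 1/(2*S) - 102 = -102 + 1/(2*S))
(V(99) + 7170)/(-5548 + 12102) = ((-102 + (½)/99) + 7170)/(-5548 + 12102) = ((-102 + (½)*(1/99)) + 7170)/6554 = ((-102 + 1/198) + 7170)*(1/6554) = (-20195/198 + 7170)*(1/6554) = (1399465/198)*(1/6554) = 1399465/1297692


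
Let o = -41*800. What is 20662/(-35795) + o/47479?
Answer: -2155087098/1699510805 ≈ -1.2681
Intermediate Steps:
o = -32800
20662/(-35795) + o/47479 = 20662/(-35795) - 32800/47479 = 20662*(-1/35795) - 32800*1/47479 = -20662/35795 - 32800/47479 = -2155087098/1699510805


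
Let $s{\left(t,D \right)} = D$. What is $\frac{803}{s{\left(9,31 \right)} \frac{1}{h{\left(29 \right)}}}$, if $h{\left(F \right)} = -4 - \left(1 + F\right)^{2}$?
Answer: $- \frac{725912}{31} \approx -23417.0$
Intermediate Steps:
$\frac{803}{s{\left(9,31 \right)} \frac{1}{h{\left(29 \right)}}} = \frac{803}{31 \frac{1}{-4 - \left(1 + 29\right)^{2}}} = \frac{803}{31 \frac{1}{-4 - 30^{2}}} = \frac{803}{31 \frac{1}{-4 - 900}} = \frac{803}{31 \frac{1}{-904}} = \frac{803}{31 \left(- \frac{1}{904}\right)} = \frac{803}{- \frac{31}{904}} = 803 \left(- \frac{904}{31}\right) = - \frac{725912}{31}$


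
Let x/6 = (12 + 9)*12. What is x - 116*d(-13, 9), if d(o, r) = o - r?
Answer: 4064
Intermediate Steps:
x = 1512 (x = 6*((12 + 9)*12) = 6*(21*12) = 6*252 = 1512)
x - 116*d(-13, 9) = 1512 - 116*(-13 - 1*9) = 1512 - 116*(-13 - 9) = 1512 - 116*(-22) = 1512 + 2552 = 4064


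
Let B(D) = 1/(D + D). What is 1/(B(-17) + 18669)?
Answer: 34/634745 ≈ 5.3565e-5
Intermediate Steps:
B(D) = 1/(2*D)
1/(B(-17) + 18669) = 1/((1/2)/(-17) + 18669) = 1/((1/2)*(-1/17) + 18669) = 1/(-1/34 + 18669) = 1/(634745/34) = 34/634745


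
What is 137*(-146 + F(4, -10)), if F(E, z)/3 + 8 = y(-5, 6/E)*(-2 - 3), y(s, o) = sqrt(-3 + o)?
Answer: -23290 - 2055*I*sqrt(6)/2 ≈ -23290.0 - 2516.9*I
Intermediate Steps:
F(E, z) = -24 - 15*sqrt(-3 + 6/E) (F(E, z) = -24 + 3*(sqrt(-3 + 6/E)*(-2 - 3)) = -24 + 3*(sqrt(-3 + 6/E)*(-5)) = -24 + 3*(-5*sqrt(-3 + 6/E)) = -24 - 15*sqrt(-3 + 6/E))
137*(-146 + F(4, -10)) = 137*(-146 + (-24 - 15*sqrt(-3 + 6/4))) = 137*(-146 + (-24 - 15*sqrt(-3 + 6*(1/4)))) = 137*(-146 + (-24 - 15*sqrt(-3 + 3/2))) = 137*(-146 + (-24 - 15*I*sqrt(6)/2)) = 137*(-170 - 15*I*sqrt(6)/2) = -23290 - 2055*I*sqrt(6)/2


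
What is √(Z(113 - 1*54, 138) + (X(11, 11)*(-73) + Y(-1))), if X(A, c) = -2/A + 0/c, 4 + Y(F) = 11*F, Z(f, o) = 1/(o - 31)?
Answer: I*√2379894/1177 ≈ 1.3107*I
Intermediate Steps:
Z(f, o) = 1/(-31 + o)
Y(F) = -4 + 11*F
X(A, c) = -2/A (X(A, c) = -2/A + 0 = -2/A)
√(Z(113 - 1*54, 138) + (X(11, 11)*(-73) + Y(-1))) = √(1/(-31 + 138) + (-2/11*(-73) + (-4 + 11*(-1)))) = √(1/107 + (-2*1/11*(-73) + (-4 - 11))) = √(1/107 + (-2/11*(-73) - 15)) = √(1/107 + (146/11 - 15)) = √(1/107 - 19/11) = √(-2022/1177) = I*√2379894/1177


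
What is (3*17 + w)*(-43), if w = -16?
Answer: -1505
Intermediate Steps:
(3*17 + w)*(-43) = (3*17 - 16)*(-43) = (51 - 16)*(-43) = 35*(-43) = -1505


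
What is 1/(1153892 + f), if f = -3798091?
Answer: -1/2644199 ≈ -3.7819e-7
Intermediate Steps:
1/(1153892 + f) = 1/(1153892 - 3798091) = 1/(-2644199) = -1/2644199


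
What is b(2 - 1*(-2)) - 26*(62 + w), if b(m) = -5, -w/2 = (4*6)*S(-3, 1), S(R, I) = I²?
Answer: -369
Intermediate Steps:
w = -48 (w = -2*4*6*1² = -48 ≈ -48.000)
b(2 - 1*(-2)) - 26*(62 + w) = -5 - 26*(62 - 48) = -5 - 26*14 = -5 - 364 = -369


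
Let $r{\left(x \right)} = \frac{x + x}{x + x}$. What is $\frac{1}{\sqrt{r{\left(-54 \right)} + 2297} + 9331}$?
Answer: $\frac{9331}{87065263} - \frac{\sqrt{2298}}{87065263} \approx 0.00010662$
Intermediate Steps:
$r{\left(x \right)} = 1$ ($r{\left(x \right)} = \frac{2 x}{2 x} = 2 x \frac{1}{2 x} = 1$)
$\frac{1}{\sqrt{r{\left(-54 \right)} + 2297} + 9331} = \frac{1}{\sqrt{1 + 2297} + 9331} = \frac{1}{\sqrt{2298} + 9331} = \frac{1}{9331 + \sqrt{2298}}$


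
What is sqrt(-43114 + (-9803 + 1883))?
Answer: I*sqrt(51034) ≈ 225.91*I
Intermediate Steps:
sqrt(-43114 + (-9803 + 1883)) = sqrt(-43114 - 7920) = sqrt(-51034) = I*sqrt(51034)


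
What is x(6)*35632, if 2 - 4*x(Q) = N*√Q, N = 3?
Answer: 17816 - 26724*√6 ≈ -47644.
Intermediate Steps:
x(Q) = ½ - 3*√Q/4
x(6)*35632 = (½ - 3*√6/4)*35632 = 17816 - 26724*√6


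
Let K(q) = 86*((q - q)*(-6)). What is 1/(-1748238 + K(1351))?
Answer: -1/1748238 ≈ -5.7200e-7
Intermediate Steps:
K(q) = 0 (K(q) = 86*(0*(-6)) = 86*0 = 0)
1/(-1748238 + K(1351)) = 1/(-1748238 + 0) = 1/(-1748238) = -1/1748238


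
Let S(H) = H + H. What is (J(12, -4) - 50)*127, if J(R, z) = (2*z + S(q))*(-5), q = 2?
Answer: -3810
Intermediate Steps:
S(H) = 2*H
J(R, z) = -20 - 10*z (J(R, z) = (2*z + 2*2)*(-5) = (2*z + 4)*(-5) = (4 + 2*z)*(-5) = -20 - 10*z)
(J(12, -4) - 50)*127 = ((-20 - 10*(-4)) - 50)*127 = ((-20 + 40) - 50)*127 = (20 - 50)*127 = -30*127 = -3810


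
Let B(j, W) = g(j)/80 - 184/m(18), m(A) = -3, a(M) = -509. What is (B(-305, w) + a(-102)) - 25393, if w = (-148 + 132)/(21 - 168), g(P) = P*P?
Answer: -1184537/48 ≈ -24678.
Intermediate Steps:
g(P) = P²
w = 16/147 (w = -16/(-147) = -16*(-1/147) = 16/147 ≈ 0.10884)
B(j, W) = 184/3 + j²/80 (B(j, W) = j²/80 - 184/(-3) = j²*(1/80) - 184*(-⅓) = j²/80 + 184/3 = 184/3 + j²/80)
(B(-305, w) + a(-102)) - 25393 = ((184/3 + (1/80)*(-305)²) - 509) - 25393 = ((184/3 + (1/80)*93025) - 509) - 25393 = ((184/3 + 18605/16) - 509) - 25393 = (58759/48 - 509) - 25393 = 34327/48 - 25393 = -1184537/48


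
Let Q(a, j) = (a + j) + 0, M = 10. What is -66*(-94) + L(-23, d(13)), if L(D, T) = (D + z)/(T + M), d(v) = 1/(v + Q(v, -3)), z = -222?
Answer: 203927/33 ≈ 6179.6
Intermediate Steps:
Q(a, j) = a + j
d(v) = 1/(-3 + 2*v) (d(v) = 1/(v + (v - 3)) = 1/(v + (-3 + v)) = 1/(-3 + 2*v))
L(D, T) = (-222 + D)/(10 + T) (L(D, T) = (D - 222)/(T + 10) = (-222 + D)/(10 + T))
-66*(-94) + L(-23, d(13)) = -66*(-94) + (-222 - 23)/(10 + 1/(-3 + 2*13)) = 6204 - 245/(10 + 1/(-3 + 26)) = 6204 - 245/(10 + 1/23) = 6204 - 245/(231/23) = 6204 + (23/231)*(-245) = 6204 - 805/33 = 203927/33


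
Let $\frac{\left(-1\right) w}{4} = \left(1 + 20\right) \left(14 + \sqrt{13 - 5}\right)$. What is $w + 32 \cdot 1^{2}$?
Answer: $-1144 - 168 \sqrt{2} \approx -1381.6$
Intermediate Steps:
$w = -1176 - 168 \sqrt{2}$ ($w = - 4 \left(1 + 20\right) \left(14 + \sqrt{13 - 5}\right) = - 4 \cdot 21 \left(14 + \sqrt{8}\right) = - 4 \cdot 21 \left(14 + 2 \sqrt{2}\right) = - 4 \left(294 + 42 \sqrt{2}\right) = -1176 - 168 \sqrt{2} \approx -1413.6$)
$w + 32 \cdot 1^{2} = \left(-1176 - 168 \sqrt{2}\right) + 32 \cdot 1^{2} = \left(-1176 - 168 \sqrt{2}\right) + 32 \cdot 1 = \left(-1176 - 168 \sqrt{2}\right) + 32 = -1144 - 168 \sqrt{2}$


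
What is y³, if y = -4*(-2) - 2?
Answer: 216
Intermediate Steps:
y = 6 (y = 8 - 2 = 6)
y³ = 6³ = 216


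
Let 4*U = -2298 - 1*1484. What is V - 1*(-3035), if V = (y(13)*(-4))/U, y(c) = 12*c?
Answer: 5740433/1891 ≈ 3035.7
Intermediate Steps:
U = -1891/2 (U = (-2298 - 1*1484)/4 = (-2298 - 1484)/4 = (¼)*(-3782) = -1891/2 ≈ -945.50)
V = 1248/1891 (V = ((12*13)*(-4))/(-1891/2) = (156*(-4))*(-2/1891) = -624*(-2/1891) = 1248/1891 ≈ 0.65997)
V - 1*(-3035) = 1248/1891 - 1*(-3035) = 1248/1891 + 3035 = 5740433/1891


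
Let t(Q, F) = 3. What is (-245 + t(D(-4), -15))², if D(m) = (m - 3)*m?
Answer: 58564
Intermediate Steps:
D(m) = m*(-3 + m) (D(m) = (-3 + m)*m = m*(-3 + m))
(-245 + t(D(-4), -15))² = (-245 + 3)² = (-242)² = 58564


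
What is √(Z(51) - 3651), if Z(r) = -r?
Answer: I*√3702 ≈ 60.844*I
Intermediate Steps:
√(Z(51) - 3651) = √(-1*51 - 3651) = √(-51 - 3651) = √(-3702) = I*√3702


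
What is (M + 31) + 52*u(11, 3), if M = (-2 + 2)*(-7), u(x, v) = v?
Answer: 187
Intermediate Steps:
M = 0 (M = 0*(-7) = 0)
(M + 31) + 52*u(11, 3) = (0 + 31) + 52*3 = 31 + 156 = 187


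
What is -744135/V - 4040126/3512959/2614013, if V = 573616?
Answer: -6833334859631116661/5267470122354182672 ≈ -1.2973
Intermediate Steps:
-744135/V - 4040126/3512959/2614013 = -744135/573616 - 4040126/3512959/2614013 = -744135*1/573616 - 4040126*1/3512959*(1/2614013) = -744135/573616 - 4040126/3512959*1/2614013 = -744135/573616 - 4040126/9182920494467 = -6833334859631116661/5267470122354182672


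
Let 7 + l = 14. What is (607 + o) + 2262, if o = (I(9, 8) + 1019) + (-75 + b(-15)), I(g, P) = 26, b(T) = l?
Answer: 3846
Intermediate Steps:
l = 7 (l = -7 + 14 = 7)
b(T) = 7
o = 977 (o = (26 + 1019) + (-75 + 7) = 1045 - 68 = 977)
(607 + o) + 2262 = (607 + 977) + 2262 = 1584 + 2262 = 3846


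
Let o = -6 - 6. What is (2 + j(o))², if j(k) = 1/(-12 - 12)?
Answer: 2209/576 ≈ 3.8351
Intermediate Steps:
o = -12
j(k) = -1/24 (j(k) = 1/(-24) = -1/24)
(2 + j(o))² = (2 - 1/24)² = (47/24)² = 2209/576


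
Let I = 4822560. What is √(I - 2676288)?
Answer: 4*√134142 ≈ 1465.0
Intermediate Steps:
√(I - 2676288) = √(4822560 - 2676288) = √2146272 = 4*√134142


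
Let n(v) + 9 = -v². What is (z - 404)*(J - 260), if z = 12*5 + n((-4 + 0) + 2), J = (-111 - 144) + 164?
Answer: 125307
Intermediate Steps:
n(v) = -9 - v²
J = -91 (J = -255 + 164 = -91)
z = 47 (z = 12*5 + (-9 - ((-4 + 0) + 2)²) = 60 + (-9 - (-4 + 2)²) = 60 + (-9 - 1*(-2)²) = 60 + (-9 - 1*4) = 60 + (-9 - 4) = 60 - 13 = 47)
(z - 404)*(J - 260) = (47 - 404)*(-91 - 260) = -357*(-351) = 125307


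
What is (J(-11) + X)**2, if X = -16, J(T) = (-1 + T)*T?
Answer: 13456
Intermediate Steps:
J(T) = T*(-1 + T)
(J(-11) + X)**2 = (-11*(-1 - 11) - 16)**2 = (-11*(-12) - 16)**2 = (132 - 16)**2 = 116**2 = 13456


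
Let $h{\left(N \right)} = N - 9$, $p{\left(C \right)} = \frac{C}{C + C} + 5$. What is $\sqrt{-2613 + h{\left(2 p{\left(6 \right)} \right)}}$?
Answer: $i \sqrt{2611} \approx 51.098 i$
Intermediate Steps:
$p{\left(C \right)} = \frac{11}{2}$ ($p{\left(C \right)} = \frac{C}{2 C} + 5 = \frac{1}{2 C} C + 5 = \frac{1}{2} + 5 = \frac{11}{2}$)
$h{\left(N \right)} = -9 + N$ ($h{\left(N \right)} = N - 9 = -9 + N$)
$\sqrt{-2613 + h{\left(2 p{\left(6 \right)} \right)}} = \sqrt{-2613 + \left(-9 + 2 \cdot \frac{11}{2}\right)} = \sqrt{-2613 + \left(-9 + 11\right)} = \sqrt{-2613 + 2} = \sqrt{-2611} = i \sqrt{2611}$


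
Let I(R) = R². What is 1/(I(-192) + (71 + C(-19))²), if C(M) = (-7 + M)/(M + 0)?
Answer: 361/15198529 ≈ 2.3752e-5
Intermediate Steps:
C(M) = (-7 + M)/M
1/(I(-192) + (71 + C(-19))²) = 1/((-192)² + (71 + (-7 - 19)/(-19))²) = 1/(36864 + (71 - 1/19*(-26))²) = 1/(36864 + (71 + 26/19)²) = 1/(36864 + (1375/19)²) = 1/(36864 + 1890625/361) = 1/(15198529/361) = 361/15198529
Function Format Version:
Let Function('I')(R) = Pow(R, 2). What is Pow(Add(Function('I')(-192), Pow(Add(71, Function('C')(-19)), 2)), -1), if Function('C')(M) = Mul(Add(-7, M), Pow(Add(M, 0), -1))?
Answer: Rational(361, 15198529) ≈ 2.3752e-5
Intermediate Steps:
Function('C')(M) = Mul(Pow(M, -1), Add(-7, M)) (Function('C')(M) = Mul(Add(-7, M), Pow(M, -1)) = Mul(Pow(M, -1), Add(-7, M)))
Pow(Add(Function('I')(-192), Pow(Add(71, Function('C')(-19)), 2)), -1) = Pow(Add(Pow(-192, 2), Pow(Add(71, Mul(Pow(-19, -1), Add(-7, -19))), 2)), -1) = Pow(Add(36864, Pow(Add(71, Mul(Rational(-1, 19), -26)), 2)), -1) = Pow(Add(36864, Pow(Add(71, Rational(26, 19)), 2)), -1) = Pow(Add(36864, Pow(Rational(1375, 19), 2)), -1) = Pow(Add(36864, Rational(1890625, 361)), -1) = Pow(Rational(15198529, 361), -1) = Rational(361, 15198529)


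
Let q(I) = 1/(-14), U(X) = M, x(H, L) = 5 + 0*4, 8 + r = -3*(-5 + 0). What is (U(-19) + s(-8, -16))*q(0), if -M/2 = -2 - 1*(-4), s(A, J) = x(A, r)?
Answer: -1/14 ≈ -0.071429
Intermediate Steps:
r = 7 (r = -8 - 3*(-5 + 0) = -8 - 3*(-5) = -8 + 15 = 7)
x(H, L) = 5 (x(H, L) = 5 + 0 = 5)
s(A, J) = 5
M = -4 (M = -2*(-2 - 1*(-4)) = -2*(-2 + 4) = -2*2 = -4)
U(X) = -4
q(I) = -1/14
(U(-19) + s(-8, -16))*q(0) = (-4 + 5)*(-1/14) = 1*(-1/14) = -1/14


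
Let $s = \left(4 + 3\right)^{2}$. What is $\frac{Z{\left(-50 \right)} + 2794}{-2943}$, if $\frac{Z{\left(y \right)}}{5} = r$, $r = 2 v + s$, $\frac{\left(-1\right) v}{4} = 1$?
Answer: $- \frac{2999}{2943} \approx -1.019$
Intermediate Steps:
$v = -4$ ($v = \left(-4\right) 1 = -4$)
$s = 49$ ($s = 7^{2} = 49$)
$r = 41$ ($r = 2 \left(-4\right) + 49 = -8 + 49 = 41$)
$Z{\left(y \right)} = 205$ ($Z{\left(y \right)} = 5 \cdot 41 = 205$)
$\frac{Z{\left(-50 \right)} + 2794}{-2943} = \frac{205 + 2794}{-2943} = 2999 \left(- \frac{1}{2943}\right) = - \frac{2999}{2943}$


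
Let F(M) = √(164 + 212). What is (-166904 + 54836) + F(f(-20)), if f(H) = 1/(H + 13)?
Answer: -112068 + 2*√94 ≈ -1.1205e+5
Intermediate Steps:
f(H) = 1/(13 + H)
F(M) = 2*√94 (F(M) = √376 = 2*√94)
(-166904 + 54836) + F(f(-20)) = (-166904 + 54836) + 2*√94 = -112068 + 2*√94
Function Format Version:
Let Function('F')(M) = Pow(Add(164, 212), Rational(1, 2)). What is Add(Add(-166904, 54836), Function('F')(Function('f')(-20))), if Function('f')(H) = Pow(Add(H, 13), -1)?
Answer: Add(-112068, Mul(2, Pow(94, Rational(1, 2)))) ≈ -1.1205e+5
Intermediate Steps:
Function('f')(H) = Pow(Add(13, H), -1)
Function('F')(M) = Mul(2, Pow(94, Rational(1, 2))) (Function('F')(M) = Pow(376, Rational(1, 2)) = Mul(2, Pow(94, Rational(1, 2))))
Add(Add(-166904, 54836), Function('F')(Function('f')(-20))) = Add(Add(-166904, 54836), Mul(2, Pow(94, Rational(1, 2)))) = Add(-112068, Mul(2, Pow(94, Rational(1, 2))))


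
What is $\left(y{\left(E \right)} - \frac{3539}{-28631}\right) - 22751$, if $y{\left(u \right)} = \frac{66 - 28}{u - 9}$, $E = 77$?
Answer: $- \frac{22146387639}{973454} \approx -22750.0$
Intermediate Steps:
$y{\left(u \right)} = \frac{38}{-9 + u}$
$\left(y{\left(E \right)} - \frac{3539}{-28631}\right) - 22751 = \left(\frac{38}{-9 + 77} - \frac{3539}{-28631}\right) - 22751 = \left(\frac{38}{68} - - \frac{3539}{28631}\right) - 22751 = \left(38 \cdot \frac{1}{68} + \frac{3539}{28631}\right) - 22751 = \left(\frac{19}{34} + \frac{3539}{28631}\right) - 22751 = \frac{664315}{973454} - 22751 = - \frac{22146387639}{973454}$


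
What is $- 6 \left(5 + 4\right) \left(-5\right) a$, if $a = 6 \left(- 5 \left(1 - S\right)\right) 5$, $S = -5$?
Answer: $-243000$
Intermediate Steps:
$a = -900$ ($a = 6 \left(- 5 \left(1 - -5\right)\right) 5 = 6 \left(- 5 \left(1 + 5\right)\right) 5 = 6 \left(\left(-5\right) 6\right) 5 = 6 \left(-30\right) 5 = \left(-180\right) 5 = -900$)
$- 6 \left(5 + 4\right) \left(-5\right) a = - 6 \left(5 + 4\right) \left(-5\right) \left(-900\right) = - 6 \cdot 9 \left(-5\right) \left(-900\right) = \left(-6\right) \left(-45\right) \left(-900\right) = 270 \left(-900\right) = -243000$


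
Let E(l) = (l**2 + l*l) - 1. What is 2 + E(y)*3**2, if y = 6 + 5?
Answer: 2171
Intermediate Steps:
y = 11
E(l) = -1 + 2*l**2 (E(l) = (l**2 + l**2) - 1 = 2*l**2 - 1 = -1 + 2*l**2)
2 + E(y)*3**2 = 2 + (-1 + 2*11**2)*3**2 = 2 + (-1 + 2*121)*9 = 2 + (-1 + 242)*9 = 2 + 241*9 = 2 + 2169 = 2171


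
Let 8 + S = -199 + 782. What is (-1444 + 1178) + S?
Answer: 309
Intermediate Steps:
S = 575 (S = -8 + (-199 + 782) = -8 + 583 = 575)
(-1444 + 1178) + S = (-1444 + 1178) + 575 = -266 + 575 = 309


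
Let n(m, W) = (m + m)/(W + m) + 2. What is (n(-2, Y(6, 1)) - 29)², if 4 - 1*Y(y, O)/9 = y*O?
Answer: 17956/25 ≈ 718.24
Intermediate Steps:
Y(y, O) = 36 - 9*O*y (Y(y, O) = 36 - 9*y*O = 36 - 9*O*y)
n(m, W) = 2 + 2*m/(W + m) (n(m, W) = (2*m)/(W + m) + 2 = 2*m/(W + m) + 2 = 2 + 2*m/(W + m))
(n(-2, Y(6, 1)) - 29)² = (2*((36 - 9*1*6) + 2*(-2))/((36 - 9*1*6) - 2) - 29)² = (2*((36 - 54) - 4)/((36 - 54) - 2) - 29)² = (2*(-18 - 4)/(-18 - 2) - 29)² = (2*(-22)/(-20) - 29)² = (2*(-1/20)*(-22) - 29)² = (11/5 - 29)² = (-134/5)² = 17956/25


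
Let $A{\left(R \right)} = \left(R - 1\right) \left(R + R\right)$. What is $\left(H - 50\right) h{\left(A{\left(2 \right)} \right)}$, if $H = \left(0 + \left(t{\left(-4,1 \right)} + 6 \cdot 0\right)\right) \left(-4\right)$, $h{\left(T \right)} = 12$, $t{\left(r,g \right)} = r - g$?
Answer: $-360$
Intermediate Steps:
$A{\left(R \right)} = 2 R \left(-1 + R\right)$ ($A{\left(R \right)} = \left(-1 + R\right) 2 R = 2 R \left(-1 + R\right)$)
$H = 20$ ($H = \left(0 + \left(\left(-4 - 1\right) + 6 \cdot 0\right)\right) \left(-4\right) = \left(0 + \left(\left(-4 - 1\right) + 0\right)\right) \left(-4\right) = \left(0 + \left(-5 + 0\right)\right) \left(-4\right) = \left(0 - 5\right) \left(-4\right) = \left(-5\right) \left(-4\right) = 20$)
$\left(H - 50\right) h{\left(A{\left(2 \right)} \right)} = \left(20 - 50\right) 12 = \left(-30\right) 12 = -360$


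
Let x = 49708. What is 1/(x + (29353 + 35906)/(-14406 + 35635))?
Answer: 21229/1055316391 ≈ 2.0116e-5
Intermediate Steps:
1/(x + (29353 + 35906)/(-14406 + 35635)) = 1/(49708 + (29353 + 35906)/(-14406 + 35635)) = 1/(49708 + 65259/21229) = 1/(1055316391/21229) = 21229/1055316391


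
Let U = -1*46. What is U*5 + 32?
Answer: -198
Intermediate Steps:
U = -46
U*5 + 32 = -46*5 + 32 = -230 + 32 = -198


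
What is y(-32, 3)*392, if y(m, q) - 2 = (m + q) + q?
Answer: -9408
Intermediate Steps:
y(m, q) = 2 + m + 2*q (y(m, q) = 2 + ((m + q) + q) = 2 + (m + 2*q) = 2 + m + 2*q)
y(-32, 3)*392 = (2 - 32 + 2*3)*392 = (2 - 32 + 6)*392 = -24*392 = -9408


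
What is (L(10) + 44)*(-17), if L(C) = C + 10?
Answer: -1088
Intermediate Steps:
L(C) = 10 + C
(L(10) + 44)*(-17) = ((10 + 10) + 44)*(-17) = (20 + 44)*(-17) = 64*(-17) = -1088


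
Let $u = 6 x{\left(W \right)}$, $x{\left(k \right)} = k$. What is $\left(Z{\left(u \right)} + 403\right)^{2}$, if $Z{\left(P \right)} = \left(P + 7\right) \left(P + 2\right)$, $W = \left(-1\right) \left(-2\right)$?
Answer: $447561$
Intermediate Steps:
$W = 2$
$u = 12$ ($u = 6 \cdot 2 = 12$)
$Z{\left(P \right)} = \left(2 + P\right) \left(7 + P\right)$ ($Z{\left(P \right)} = \left(7 + P\right) \left(2 + P\right) = \left(2 + P\right) \left(7 + P\right)$)
$\left(Z{\left(u \right)} + 403\right)^{2} = \left(\left(14 + 12^{2} + 9 \cdot 12\right) + 403\right)^{2} = \left(\left(14 + 144 + 108\right) + 403\right)^{2} = \left(266 + 403\right)^{2} = 669^{2} = 447561$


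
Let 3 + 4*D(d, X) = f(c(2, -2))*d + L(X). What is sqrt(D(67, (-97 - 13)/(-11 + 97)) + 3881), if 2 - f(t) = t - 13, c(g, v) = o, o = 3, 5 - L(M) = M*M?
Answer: sqrt(30191145)/86 ≈ 63.891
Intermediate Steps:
L(M) = 5 - M**2 (L(M) = 5 - M*M = 5 - M**2)
c(g, v) = 3
f(t) = 15 - t (f(t) = 2 - (t - 13) = 2 - (-13 + t) = 2 + (13 - t) = 15 - t)
D(d, X) = 1/2 + 3*d - X**2/4 (D(d, X) = -3/4 + ((15 - 1*3)*d + (5 - X**2))/4 = -3/4 + ((15 - 3)*d + (5 - X**2))/4 = -3/4 + (12*d + (5 - X**2))/4 = -3/4 + (5 - X**2 + 12*d)/4 = -3/4 + (5/4 + 3*d - X**2/4) = 1/2 + 3*d - X**2/4)
sqrt(D(67, (-97 - 13)/(-11 + 97)) + 3881) = sqrt((1/2 + 3*67 - (-97 - 13)**2/(-11 + 97)**2/4) + 3881) = sqrt((1/2 + 201 - (-110/86)**2/4) + 3881) = sqrt((1/2 + 201 - (-110*1/86)**2/4) + 3881) = sqrt((1/2 + 201 - (-55/43)**2/4) + 3881) = sqrt((1/2 + 201 - 1/4*3025/1849) + 3881) = sqrt((1/2 + 201 - 3025/7396) + 3881) = sqrt(1487269/7396 + 3881) = sqrt(30191145/7396) = sqrt(30191145)/86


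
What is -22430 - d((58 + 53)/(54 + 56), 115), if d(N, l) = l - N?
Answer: -2479839/110 ≈ -22544.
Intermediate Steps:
-22430 - d((58 + 53)/(54 + 56), 115) = -22430 - (115 - (58 + 53)/(54 + 56)) = -22430 - (115 - 111/110) = -22430 - 1*12539/110 = -22430 - 12539/110 = -2479839/110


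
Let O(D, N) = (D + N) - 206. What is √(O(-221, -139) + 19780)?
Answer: √19214 ≈ 138.61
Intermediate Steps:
O(D, N) = -206 + D + N
√(O(-221, -139) + 19780) = √((-206 - 221 - 139) + 19780) = √(-566 + 19780) = √19214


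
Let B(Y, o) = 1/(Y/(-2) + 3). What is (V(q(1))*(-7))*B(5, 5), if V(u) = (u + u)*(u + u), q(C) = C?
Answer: -56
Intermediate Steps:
V(u) = 4*u² (V(u) = (2*u)*(2*u) = 4*u²)
B(Y, o) = 1/(3 - Y/2) (B(Y, o) = 1/(Y*(-½) + 3) = 1/(-Y/2 + 3) = 1/(3 - Y/2))
(V(q(1))*(-7))*B(5, 5) = ((4*1²)*(-7))*(-2/(-6 + 5)) = ((4*1)*(-7))*(-2/(-1)) = (4*(-7))*(-2*(-1)) = -28*2 = -56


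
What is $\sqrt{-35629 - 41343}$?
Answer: $2 i \sqrt{19243} \approx 277.44 i$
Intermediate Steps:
$\sqrt{-35629 - 41343} = \sqrt{-76972} = 2 i \sqrt{19243}$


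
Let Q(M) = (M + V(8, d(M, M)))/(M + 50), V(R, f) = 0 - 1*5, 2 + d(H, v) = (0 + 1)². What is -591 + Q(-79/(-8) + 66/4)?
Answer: -360930/611 ≈ -590.72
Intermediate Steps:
d(H, v) = -1 (d(H, v) = -2 + (0 + 1)² = -2 + 1² = -2 + 1 = -1)
V(R, f) = -5 (V(R, f) = 0 - 5 = -5)
Q(M) = (-5 + M)/(50 + M) (Q(M) = (M - 5)/(M + 50) = (-5 + M)/(50 + M))
-591 + Q(-79/(-8) + 66/4) = -591 + (-5 + (-79/(-8) + 66/4))/(50 + (-79/(-8) + 66/4)) = -591 + (-5 + (-79*(-⅛) + 66*(¼)))/(50 + (-79*(-⅛) + 66*(¼))) = -591 + (-5 + (79/8 + 33/2))/(50 + (79/8 + 33/2)) = -591 + (-5 + 211/8)/(50 + 211/8) = -591 + (171/8)/(611/8) = -591 + (8/611)*(171/8) = -591 + 171/611 = -360930/611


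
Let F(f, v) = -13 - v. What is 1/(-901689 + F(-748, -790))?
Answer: -1/900912 ≈ -1.1100e-6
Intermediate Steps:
1/(-901689 + F(-748, -790)) = 1/(-901689 + (-13 - 1*(-790))) = 1/(-901689 + (-13 + 790)) = 1/(-901689 + 777) = 1/(-900912) = -1/900912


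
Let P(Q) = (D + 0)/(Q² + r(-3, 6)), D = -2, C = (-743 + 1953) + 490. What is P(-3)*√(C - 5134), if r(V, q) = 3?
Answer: -I*√3434/6 ≈ -9.7667*I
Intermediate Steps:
C = 1700 (C = 1210 + 490 = 1700)
P(Q) = -2/(3 + Q²) (P(Q) = (-2 + 0)/(Q² + 3) = -2/(3 + Q²))
P(-3)*√(C - 5134) = (-2/(3 + (-3)²))*√(1700 - 5134) = (-2/(3 + 9))*√(-3434) = (-2/12)*(I*√3434) = (-2*1/12)*(I*√3434) = -I*√3434/6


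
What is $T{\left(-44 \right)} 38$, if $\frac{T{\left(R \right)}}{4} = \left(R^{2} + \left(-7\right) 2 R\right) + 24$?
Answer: $391552$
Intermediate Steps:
$T{\left(R \right)} = 96 - 56 R + 4 R^{2}$ ($T{\left(R \right)} = 4 \left(\left(R^{2} + \left(-7\right) 2 R\right) + 24\right) = 4 \left(\left(R^{2} - 14 R\right) + 24\right) = 4 \left(24 + R^{2} - 14 R\right) = 96 - 56 R + 4 R^{2}$)
$T{\left(-44 \right)} 38 = \left(96 - -2464 + 4 \left(-44\right)^{2}\right) 38 = \left(96 + 2464 + 4 \cdot 1936\right) 38 = \left(96 + 2464 + 7744\right) 38 = 10304 \cdot 38 = 391552$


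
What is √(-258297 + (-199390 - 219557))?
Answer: 2*I*√169311 ≈ 822.95*I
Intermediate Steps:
√(-258297 + (-199390 - 219557)) = √(-258297 - 418947) = √(-677244) = 2*I*√169311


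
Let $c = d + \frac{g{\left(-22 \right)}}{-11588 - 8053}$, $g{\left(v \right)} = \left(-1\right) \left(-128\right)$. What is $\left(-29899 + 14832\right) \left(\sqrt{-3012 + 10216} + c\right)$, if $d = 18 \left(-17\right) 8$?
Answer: $\frac{724440886832}{19641} - 30134 \sqrt{1801} \approx 3.5605 \cdot 10^{7}$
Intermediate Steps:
$d = -2448$ ($d = \left(-306\right) 8 = -2448$)
$g{\left(v \right)} = 128$
$c = - \frac{48081296}{19641}$ ($c = -2448 + \frac{128}{-11588 - 8053} = -2448 + \frac{128}{-19641} = -2448 + 128 \left(- \frac{1}{19641}\right) = -2448 - \frac{128}{19641} = - \frac{48081296}{19641} \approx -2448.0$)
$\left(-29899 + 14832\right) \left(\sqrt{-3012 + 10216} + c\right) = \left(-29899 + 14832\right) \left(\sqrt{-3012 + 10216} - \frac{48081296}{19641}\right) = - 15067 \left(\sqrt{7204} - \frac{48081296}{19641}\right) = - 15067 \left(2 \sqrt{1801} - \frac{48081296}{19641}\right) = - 15067 \left(- \frac{48081296}{19641} + 2 \sqrt{1801}\right) = \frac{724440886832}{19641} - 30134 \sqrt{1801}$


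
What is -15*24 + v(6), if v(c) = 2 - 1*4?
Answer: -362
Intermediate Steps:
v(c) = -2 (v(c) = 2 - 4 = -2)
-15*24 + v(6) = -15*24 - 2 = -360 - 2 = -362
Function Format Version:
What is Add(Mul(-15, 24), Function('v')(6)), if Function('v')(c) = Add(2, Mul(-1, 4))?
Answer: -362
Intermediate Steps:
Function('v')(c) = -2 (Function('v')(c) = Add(2, -4) = -2)
Add(Mul(-15, 24), Function('v')(6)) = Add(Mul(-15, 24), -2) = Add(-360, -2) = -362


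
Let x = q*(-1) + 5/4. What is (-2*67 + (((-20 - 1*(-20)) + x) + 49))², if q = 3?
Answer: 120409/16 ≈ 7525.6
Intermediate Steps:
x = -7/4 (x = 3*(-1) + 5/4 = -3 + 5*(¼) = -3 + 5/4 = -7/4 ≈ -1.7500)
(-2*67 + (((-20 - 1*(-20)) + x) + 49))² = (-2*67 + (((-20 - 1*(-20)) - 7/4) + 49))² = (-134 + (((-20 + 20) - 7/4) + 49))² = (-134 + ((0 - 7/4) + 49))² = (-134 + (-7/4 + 49))² = (-134 + 189/4)² = (-347/4)² = 120409/16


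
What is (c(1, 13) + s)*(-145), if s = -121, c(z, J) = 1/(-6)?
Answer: 105415/6 ≈ 17569.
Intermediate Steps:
c(z, J) = -1/6
(c(1, 13) + s)*(-145) = (-1/6 - 121)*(-145) = -727/6*(-145) = 105415/6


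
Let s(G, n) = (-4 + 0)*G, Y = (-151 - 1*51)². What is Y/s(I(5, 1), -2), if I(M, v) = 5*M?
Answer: -10201/25 ≈ -408.04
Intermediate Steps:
Y = 40804 (Y = (-151 - 51)² = (-202)² = 40804)
s(G, n) = -4*G
Y/s(I(5, 1), -2) = 40804/((-20*5)) = 40804/((-4*25)) = 40804/(-100) = 40804*(-1/100) = -10201/25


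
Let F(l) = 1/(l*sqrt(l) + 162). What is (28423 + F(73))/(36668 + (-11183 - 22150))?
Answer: 10311096817/1209847955 + 73*sqrt(73)/1209847955 ≈ 8.5226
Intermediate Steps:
F(l) = 1/(162 + l**(3/2)) (F(l) = 1/(l**(3/2) + 162) = 1/(162 + l**(3/2)))
(28423 + F(73))/(36668 + (-11183 - 22150)) = (28423 + 1/(162 + 73**(3/2)))/(36668 + (-11183 - 22150)) = (28423 + 1/(162 + 73*sqrt(73)))/(36668 - 33333) = (28423 + 1/(162 + 73*sqrt(73)))/3335 = (28423 + 1/(162 + 73*sqrt(73)))*(1/3335) = 28423/3335 + 1/(3335*(162 + 73*sqrt(73)))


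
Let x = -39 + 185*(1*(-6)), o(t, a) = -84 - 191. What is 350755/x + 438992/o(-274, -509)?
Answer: -600859433/315975 ≈ -1901.6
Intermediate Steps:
o(t, a) = -275
x = -1149 (x = -39 + 185*(-6) = -39 - 1110 = -1149)
350755/x + 438992/o(-274, -509) = 350755/(-1149) + 438992/(-275) = 350755*(-1/1149) + 438992*(-1/275) = -350755/1149 - 438992/275 = -600859433/315975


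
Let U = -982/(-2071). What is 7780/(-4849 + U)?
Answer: -16112380/10041297 ≈ -1.6046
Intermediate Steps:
U = 982/2071 (U = -982*(-1/2071) = 982/2071 ≈ 0.47417)
7780/(-4849 + U) = 7780/(-4849 + 982/2071) = 7780/(-10041297/2071) = 7780*(-2071/10041297) = -16112380/10041297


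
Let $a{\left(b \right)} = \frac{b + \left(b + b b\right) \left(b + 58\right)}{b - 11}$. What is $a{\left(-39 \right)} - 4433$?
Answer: $- \frac{249769}{50} \approx -4995.4$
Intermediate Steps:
$a{\left(b \right)} = \frac{b + \left(58 + b\right) \left(b + b^{2}\right)}{-11 + b}$ ($a{\left(b \right)} = \frac{b + \left(b + b^{2}\right) \left(58 + b\right)}{-11 + b} = \frac{b + \left(58 + b\right) \left(b + b^{2}\right)}{-11 + b}$)
$a{\left(-39 \right)} - 4433 = - \frac{39 \left(59 + \left(-39\right)^{2} + 59 \left(-39\right)\right)}{-11 - 39} - 4433 = - \frac{39 \left(59 + 1521 - 2301\right)}{-50} - 4433 = \left(-39\right) \left(- \frac{1}{50}\right) \left(-721\right) - 4433 = - \frac{28119}{50} - 4433 = - \frac{249769}{50}$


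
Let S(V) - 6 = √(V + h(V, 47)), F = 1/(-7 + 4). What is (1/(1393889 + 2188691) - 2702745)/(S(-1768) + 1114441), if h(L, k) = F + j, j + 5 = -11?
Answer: -2942991167601732069/1213509851085688400 + 880254562009*I*√16059/1213509851085688400 ≈ -2.4252 + 9.1923e-5*I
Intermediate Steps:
F = -⅓ (F = 1/(-3) = -⅓ ≈ -0.33333)
j = -16 (j = -5 - 11 = -16)
h(L, k) = -49/3 (h(L, k) = -⅓ - 16 = -49/3)
S(V) = 6 + √(-49/3 + V) (S(V) = 6 + √(V - 49/3) = 6 + √(-49/3 + V))
(1/(1393889 + 2188691) - 2702745)/(S(-1768) + 1114441) = (1/(1393889 + 2188691) - 2702745)/((6 + √(-147 + 9*(-1768))/3) + 1114441) = (1/3582580 - 2702745)/((6 + √(-147 - 15912)/3) + 1114441) = (1/3582580 - 2702745)/((6 + √(-16059)/3) + 1114441) = -9682800182099/(3582580*((6 + (I*√16059)/3) + 1114441)) = -9682800182099/(3582580*((6 + I*√16059/3) + 1114441)) = -9682800182099/(3582580*(1114447 + I*√16059/3))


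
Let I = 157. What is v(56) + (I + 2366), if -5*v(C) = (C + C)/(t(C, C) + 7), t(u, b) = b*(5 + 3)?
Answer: 819959/325 ≈ 2522.9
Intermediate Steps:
t(u, b) = 8*b (t(u, b) = b*8 = 8*b)
v(C) = -2*C/(5*(7 + 8*C)) (v(C) = -(C + C)/(5*(8*C + 7)) = -2*C/(5*(7 + 8*C)))
v(56) + (I + 2366) = -2*56/(35 + 40*56) + (157 + 2366) = -2*56/(35 + 2240) + 2523 = -2*56/2275 + 2523 = -2*56*1/2275 + 2523 = -16/325 + 2523 = 819959/325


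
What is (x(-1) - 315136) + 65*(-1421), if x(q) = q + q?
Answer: -407503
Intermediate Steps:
x(q) = 2*q
(x(-1) - 315136) + 65*(-1421) = (2*(-1) - 315136) + 65*(-1421) = (-2 - 315136) - 92365 = -315138 - 92365 = -407503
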